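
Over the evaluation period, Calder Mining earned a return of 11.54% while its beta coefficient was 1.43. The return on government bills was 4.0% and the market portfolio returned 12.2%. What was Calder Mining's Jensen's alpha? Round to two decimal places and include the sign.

-4.19%

Market excess return = 12.2% − 4.0% = 8.20%
CAPM benchmark = R_f + β(R_m − R_f) = 4.0% + 1.43 × 8.2% = 15.7260%
α = actual − benchmark = 11.54% − 15.7260% = -4.19%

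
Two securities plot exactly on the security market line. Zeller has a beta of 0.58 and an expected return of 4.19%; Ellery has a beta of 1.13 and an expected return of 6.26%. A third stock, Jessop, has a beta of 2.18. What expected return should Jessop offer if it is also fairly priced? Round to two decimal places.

MRP (SML slope) = (6.26% − 4.19%) / (1.13 − 0.58) = 2.07% / 0.55 = 3.7636%
R_f (intercept) = 4.19% − 0.58 × 3.7636% = 2.0071%
E(R_Jessop) = R_f + β × MRP = 2.0071% + 2.18 × 3.7636% = 10.21%

10.21%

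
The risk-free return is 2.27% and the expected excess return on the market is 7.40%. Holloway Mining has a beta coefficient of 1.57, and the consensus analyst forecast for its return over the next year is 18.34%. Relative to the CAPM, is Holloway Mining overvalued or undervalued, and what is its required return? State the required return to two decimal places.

Undervalued; required return 13.89%

Required return = R_f + β·MRP = 2.27% + 1.57 × 7.40% = 13.89%
Forecast 18.34% > required 13.89% → the stock plots above the SML → undervalued.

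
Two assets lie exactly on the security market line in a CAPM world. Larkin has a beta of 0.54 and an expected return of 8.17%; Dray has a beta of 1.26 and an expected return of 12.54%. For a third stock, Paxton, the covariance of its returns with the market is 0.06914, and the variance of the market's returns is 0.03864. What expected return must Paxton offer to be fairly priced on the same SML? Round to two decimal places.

MRP = (12.54% − 8.17%) / (1.26 − 0.54) = 6.0694%
R_f = 8.17% − 0.54 × 6.0694% = 4.8925%
β_Paxton = Cov / Var(R_m) = 0.06914 / 0.03864 = 1.7893
E(R_Paxton) = R_f + β × MRP = 4.8925% + 1.7893 × 6.0694% = 15.75%

15.75%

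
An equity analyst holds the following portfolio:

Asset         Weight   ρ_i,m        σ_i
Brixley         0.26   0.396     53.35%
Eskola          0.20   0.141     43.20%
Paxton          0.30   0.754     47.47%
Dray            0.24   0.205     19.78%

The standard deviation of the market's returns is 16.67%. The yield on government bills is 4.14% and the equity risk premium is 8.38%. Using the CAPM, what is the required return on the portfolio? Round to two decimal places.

13.40%

β_Brixley = 0.396 × 53.35% / 16.67% = 1.2673
β_Eskola = 0.141 × 43.20% / 16.67% = 0.3654
β_Paxton = 0.754 × 47.47% / 16.67% = 2.1471
β_Dray = 0.205 × 19.78% / 16.67% = 0.2432
β_P = Σ w_i β_i = 0.26×1.2673 + 0.20×0.3654 + 0.30×2.1471 + 0.24×0.2432 = 1.1051
E(R_P) = R_f + β_P × MRP = 4.14% + 1.1051 × 8.38% = 13.40%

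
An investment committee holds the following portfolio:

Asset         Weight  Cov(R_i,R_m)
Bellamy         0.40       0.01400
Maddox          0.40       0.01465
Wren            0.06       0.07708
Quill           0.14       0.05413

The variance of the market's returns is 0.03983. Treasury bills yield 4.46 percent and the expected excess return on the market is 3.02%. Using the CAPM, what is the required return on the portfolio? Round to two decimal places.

6.25%

β_Bellamy = 0.01400 / 0.03983 = 0.3515
β_Maddox = 0.01465 / 0.03983 = 0.3678
β_Wren = 0.07708 / 0.03983 = 1.9352
β_Quill = 0.05413 / 0.03983 = 1.3590
β_P = Σ w_i β_i = 0.40×0.3515 + 0.40×0.3678 + 0.06×1.9352 + 0.14×1.3590 = 0.5941
E(R_P) = R_f + β_P × MRP = 4.46% + 0.5941 × 3.02% = 6.25%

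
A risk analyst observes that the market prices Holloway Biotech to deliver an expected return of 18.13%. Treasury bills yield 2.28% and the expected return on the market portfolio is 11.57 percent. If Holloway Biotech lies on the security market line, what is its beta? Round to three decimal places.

1.706

MRP = 11.57% − 2.28% = 9.29%
β = (E(R) − R_f) / MRP = (18.13% − 2.28%) / 9.29% = 15.85% / 9.29% = 1.706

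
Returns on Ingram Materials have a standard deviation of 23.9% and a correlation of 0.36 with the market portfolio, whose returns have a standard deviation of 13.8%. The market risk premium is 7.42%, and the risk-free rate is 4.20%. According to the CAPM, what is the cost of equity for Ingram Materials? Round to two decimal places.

8.83%

β = ρ × σ_i / σ_m = 0.36 × 23.9% / 13.8% = 0.6235
E(R) = 4.20% + 0.6235 × 7.42% = 8.83%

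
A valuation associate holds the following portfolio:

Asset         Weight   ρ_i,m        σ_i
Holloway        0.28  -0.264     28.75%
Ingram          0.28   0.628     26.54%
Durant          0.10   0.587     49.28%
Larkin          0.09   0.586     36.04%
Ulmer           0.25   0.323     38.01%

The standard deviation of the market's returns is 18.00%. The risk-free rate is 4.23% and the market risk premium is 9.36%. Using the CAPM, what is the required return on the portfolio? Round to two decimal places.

β_Holloway = -0.264 × 28.75% / 18.00% = -0.4217
β_Ingram = 0.628 × 26.54% / 18.00% = 0.9260
β_Durant = 0.587 × 49.28% / 18.00% = 1.6071
β_Larkin = 0.586 × 36.04% / 18.00% = 1.1733
β_Ulmer = 0.323 × 38.01% / 18.00% = 0.6821
β_P = Σ w_i β_i = 0.28×-0.4217 + 0.28×0.9260 + 0.10×1.6071 + 0.09×1.1733 + 0.25×0.6821 = 0.5780
E(R_P) = R_f + β_P × MRP = 4.23% + 0.5780 × 9.36% = 9.64%

9.64%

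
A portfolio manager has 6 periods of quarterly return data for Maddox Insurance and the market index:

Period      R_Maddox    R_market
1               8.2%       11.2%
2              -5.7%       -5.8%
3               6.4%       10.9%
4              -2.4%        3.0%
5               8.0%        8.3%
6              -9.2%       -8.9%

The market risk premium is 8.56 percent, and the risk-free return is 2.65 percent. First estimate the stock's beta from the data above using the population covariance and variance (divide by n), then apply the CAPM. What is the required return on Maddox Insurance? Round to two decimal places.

Mean R_i = (8.2 − 5.7 + 6.4 − 2.4 + 8.0 − 9.2) / 6 = 0.8833%
Mean R_m = (11.2 − 5.8 + 10.9 + 3.0 + 8.3 − 8.9) / 6 = 3.1167%
Σ(R_i − R̄_i)(R_m − R̄_m) = 319.2217  ⇒  Cov = 319.2217 / 6 = 53.2036
Σ(R_m − R̄_m)² = 376.7083  ⇒  Var(R_m) = 376.7083 / 6 = 62.7847
β = Cov / Var(R_m) = 53.2036 / 62.7847 = 0.8474
E(R) = R_f + β × MRP = 2.65% + 0.8474 × 8.56% = 9.90%

9.90%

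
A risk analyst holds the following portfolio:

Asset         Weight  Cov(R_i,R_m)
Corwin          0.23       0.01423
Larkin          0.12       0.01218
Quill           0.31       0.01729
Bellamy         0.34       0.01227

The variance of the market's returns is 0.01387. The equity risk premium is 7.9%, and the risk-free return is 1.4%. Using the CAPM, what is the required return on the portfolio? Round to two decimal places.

β_Corwin = 0.01423 / 0.01387 = 1.0260
β_Larkin = 0.01218 / 0.01387 = 0.8782
β_Quill = 0.01729 / 0.01387 = 1.2466
β_Bellamy = 0.01227 / 0.01387 = 0.8846
β_P = Σ w_i β_i = 0.23×1.0260 + 0.12×0.8782 + 0.31×1.2466 + 0.34×0.8846 = 1.0286
E(R_P) = R_f + β_P × MRP = 1.4% + 1.0286 × 7.9% = 9.53%

9.53%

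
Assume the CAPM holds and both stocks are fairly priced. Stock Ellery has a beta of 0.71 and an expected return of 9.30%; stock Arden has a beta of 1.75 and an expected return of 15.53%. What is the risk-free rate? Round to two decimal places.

5.05%

Both satisfy E(R) = R_f + β·MRP, so the slope of the SML is
MRP = (15.53% − 9.30%) / (1.75 − 0.71) = 6.23% / 1.04 = 5.9904%
R_f = E(R_Ellery) − β_Ellery·MRP = 9.30% − 0.71 × 5.9904% = 5.0468%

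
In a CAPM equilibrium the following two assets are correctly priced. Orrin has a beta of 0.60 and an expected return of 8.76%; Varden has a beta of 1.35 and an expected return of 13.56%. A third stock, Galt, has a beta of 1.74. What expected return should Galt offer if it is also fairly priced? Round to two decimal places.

MRP (SML slope) = (13.56% − 8.76%) / (1.35 − 0.60) = 4.80% / 0.75 = 6.4000%
R_f (intercept) = 8.76% − 0.60 × 6.4000% = 4.9200%
E(R_Galt) = R_f + β × MRP = 4.9200% + 1.74 × 6.4000% = 16.06%

16.06%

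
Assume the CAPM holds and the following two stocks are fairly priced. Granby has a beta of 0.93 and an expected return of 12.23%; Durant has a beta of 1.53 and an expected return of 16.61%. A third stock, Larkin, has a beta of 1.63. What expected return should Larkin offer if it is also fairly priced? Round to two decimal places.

MRP (SML slope) = (16.61% − 12.23%) / (1.53 − 0.93) = 4.38% / 0.60 = 7.3000%
R_f (intercept) = 12.23% − 0.93 × 7.3000% = 5.4410%
E(R_Larkin) = R_f + β × MRP = 5.4410% + 1.63 × 7.3000% = 17.34%

17.34%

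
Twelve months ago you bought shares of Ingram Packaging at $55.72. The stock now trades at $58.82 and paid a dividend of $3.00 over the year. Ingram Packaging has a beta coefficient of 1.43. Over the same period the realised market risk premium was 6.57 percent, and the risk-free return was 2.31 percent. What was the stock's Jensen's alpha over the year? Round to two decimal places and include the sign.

-0.76%

Realised HPR = (P1 + D1 − P0) / P0 = (58.82 + 3.00 − 55.72) / 55.72 = 6.10 / 55.72 = 10.9476%
CAPM required = R_f + β·MRP = 2.31% + 1.43 × 6.57% = 11.7051%
α = realised − required = 10.9476% − 11.7051% = -0.76%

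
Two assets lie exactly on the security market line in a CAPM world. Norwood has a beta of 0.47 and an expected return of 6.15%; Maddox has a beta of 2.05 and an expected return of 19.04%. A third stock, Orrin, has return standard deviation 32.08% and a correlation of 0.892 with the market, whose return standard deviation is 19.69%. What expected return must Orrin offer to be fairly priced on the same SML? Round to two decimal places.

MRP = (19.04% − 6.15%) / (2.05 − 0.47) = 8.1582%
R_f = 6.15% − 0.47 × 8.1582% = 2.3156%
β_Orrin = ρ·σ_i/σ_m = 0.892 × 32.08 / 19.69 = 1.4533
E(R_Orrin) = R_f + β × MRP = 2.3156% + 1.4533 × 8.1582% = 14.17%

14.17%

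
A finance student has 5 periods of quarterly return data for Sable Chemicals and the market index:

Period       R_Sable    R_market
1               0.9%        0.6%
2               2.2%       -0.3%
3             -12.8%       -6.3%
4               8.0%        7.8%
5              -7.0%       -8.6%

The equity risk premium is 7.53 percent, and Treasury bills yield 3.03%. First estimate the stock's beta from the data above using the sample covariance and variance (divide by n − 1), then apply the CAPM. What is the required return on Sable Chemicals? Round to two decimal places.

11.72%

Mean R_i = (0.9 + 2.2 − 12.8 + 8.0 − 7.0) / 5 = -1.7400%
Mean R_m = (0.6 − 0.3 − 6.3 + 7.8 − 8.6) / 5 = -1.3600%
Σ(R_i − R̄_i)(R_m − R̄_m) = 191.2880  ⇒  Cov = 191.2880 / 4 = 47.8220
Σ(R_m − R̄_m)² = 165.6920  ⇒  Var(R_m) = 165.6920 / 4 = 41.4230
β = Cov / Var(R_m) = 47.8220 / 41.4230 = 1.1545
E(R) = R_f + β × MRP = 3.03% + 1.1545 × 7.53% = 11.72%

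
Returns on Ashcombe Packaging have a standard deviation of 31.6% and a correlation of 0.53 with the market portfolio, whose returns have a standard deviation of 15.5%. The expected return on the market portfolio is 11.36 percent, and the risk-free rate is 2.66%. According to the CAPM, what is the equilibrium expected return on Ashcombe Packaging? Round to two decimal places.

12.06%

β = ρ × σ_i / σ_m = 0.53 × 31.6% / 15.5% = 1.0805
MRP = 11.36% − 2.66% = 8.70%
E(R) = 2.66% + 1.0805 × 8.70% = 12.06%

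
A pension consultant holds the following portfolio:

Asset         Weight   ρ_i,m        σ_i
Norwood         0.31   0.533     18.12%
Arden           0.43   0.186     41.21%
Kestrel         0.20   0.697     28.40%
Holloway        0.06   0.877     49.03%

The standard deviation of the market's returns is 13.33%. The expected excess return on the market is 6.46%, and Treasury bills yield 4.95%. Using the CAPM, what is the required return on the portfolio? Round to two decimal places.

β_Norwood = 0.533 × 18.12% / 13.33% = 0.7245
β_Arden = 0.186 × 41.21% / 13.33% = 0.5750
β_Kestrel = 0.697 × 28.40% / 13.33% = 1.4850
β_Holloway = 0.877 × 49.03% / 13.33% = 3.2258
β_P = Σ w_i β_i = 0.31×0.7245 + 0.43×0.5750 + 0.20×1.4850 + 0.06×3.2258 = 0.9624
E(R_P) = R_f + β_P × MRP = 4.95% + 0.9624 × 6.46% = 11.17%

11.17%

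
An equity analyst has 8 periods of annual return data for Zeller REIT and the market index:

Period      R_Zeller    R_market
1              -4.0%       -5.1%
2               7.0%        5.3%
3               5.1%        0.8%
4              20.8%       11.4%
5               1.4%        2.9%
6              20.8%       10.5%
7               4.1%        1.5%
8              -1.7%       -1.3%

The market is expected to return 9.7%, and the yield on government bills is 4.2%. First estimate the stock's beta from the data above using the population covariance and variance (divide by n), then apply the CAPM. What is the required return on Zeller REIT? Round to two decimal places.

Mean R_i = (-4.0 + 7.0 + 5.1 + 20.8 + 1.4 + 20.8 + 4.1 − 1.7) / 8 = 6.6875%
Mean R_m = (-5.1 + 5.3 + 0.8 + 11.4 + 2.9 + 10.5 + 1.5 − 1.3) / 8 = 3.2500%
Σ(R_i − R̄_i)(R_m − R̄_m) = 355.6450  ⇒  Cov = 355.6450 / 8 = 44.4556
Σ(R_m − R̄_m)² = 222.8000  ⇒  Var(R_m) = 222.8000 / 8 = 27.8500
β = Cov / Var(R_m) = 44.4556 / 27.8500 = 1.5963
MRP = 9.7% − 4.2% = 5.50%
E(R) = R_f + β × MRP = 4.2% + 1.5963 × 5.5% = 12.98%

12.98%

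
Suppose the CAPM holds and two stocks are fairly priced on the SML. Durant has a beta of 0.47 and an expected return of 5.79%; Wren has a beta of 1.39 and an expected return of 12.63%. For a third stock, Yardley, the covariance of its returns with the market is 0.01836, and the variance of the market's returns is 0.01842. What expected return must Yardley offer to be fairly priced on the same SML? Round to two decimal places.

9.71%

MRP = (12.63% − 5.79%) / (1.39 − 0.47) = 7.4348%
R_f = 5.79% − 0.47 × 7.4348% = 2.2956%
β_Yardley = Cov / Var(R_m) = 0.01836 / 0.01842 = 0.9967
E(R_Yardley) = R_f + β × MRP = 2.2956% + 0.9967 × 7.4348% = 9.71%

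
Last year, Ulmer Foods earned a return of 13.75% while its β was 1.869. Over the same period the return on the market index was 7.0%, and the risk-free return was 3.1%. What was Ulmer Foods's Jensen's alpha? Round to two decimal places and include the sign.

+3.36%

Market excess return = 7.0% − 3.1% = 3.90%
CAPM benchmark = R_f + β(R_m − R_f) = 3.1% + 1.869 × 3.9% = 10.3891%
α = actual − benchmark = 13.75% − 10.3891% = +3.36%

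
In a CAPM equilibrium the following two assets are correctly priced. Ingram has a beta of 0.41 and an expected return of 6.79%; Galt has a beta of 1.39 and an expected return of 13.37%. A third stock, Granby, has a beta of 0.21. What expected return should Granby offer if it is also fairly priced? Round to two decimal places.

5.45%

MRP (SML slope) = (13.37% − 6.79%) / (1.39 − 0.41) = 6.58% / 0.98 = 6.7143%
R_f (intercept) = 6.79% − 0.41 × 6.7143% = 4.0371%
E(R_Granby) = R_f + β × MRP = 4.0371% + 0.21 × 6.7143% = 5.45%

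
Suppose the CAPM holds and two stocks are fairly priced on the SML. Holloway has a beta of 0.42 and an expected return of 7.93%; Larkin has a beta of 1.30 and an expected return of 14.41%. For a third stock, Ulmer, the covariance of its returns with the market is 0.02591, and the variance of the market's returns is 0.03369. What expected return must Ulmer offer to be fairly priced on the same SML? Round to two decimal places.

10.50%

MRP = (14.41% − 7.93%) / (1.30 − 0.42) = 7.3636%
R_f = 7.93% − 0.42 × 7.3636% = 4.8373%
β_Ulmer = Cov / Var(R_m) = 0.02591 / 0.03369 = 0.7691
E(R_Ulmer) = R_f + β × MRP = 4.8373% + 0.7691 × 7.3636% = 10.50%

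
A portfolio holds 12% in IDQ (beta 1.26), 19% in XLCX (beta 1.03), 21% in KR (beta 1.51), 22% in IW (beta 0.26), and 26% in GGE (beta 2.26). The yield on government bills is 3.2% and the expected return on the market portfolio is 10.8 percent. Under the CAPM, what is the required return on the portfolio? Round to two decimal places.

β_P = Σ w_i β_i = 0.12×1.26 + 0.19×1.03 + 0.21×1.51 + 0.22×0.26 + 0.26×2.26 = 1.3088
MRP = 10.8% − 3.2% = 7.60%
E(R_P) = R_f + β_P × MRP = 3.2% + 1.3088 × 7.6% = 13.15%

13.15%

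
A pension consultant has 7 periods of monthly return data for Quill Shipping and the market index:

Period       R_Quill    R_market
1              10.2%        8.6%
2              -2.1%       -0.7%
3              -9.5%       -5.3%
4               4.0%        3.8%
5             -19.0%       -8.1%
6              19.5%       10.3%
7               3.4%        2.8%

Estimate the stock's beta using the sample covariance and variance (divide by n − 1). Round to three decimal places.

1.829

Mean R_i = (10.2 − 2.1 − 9.5 + 4.0 − 19.0 + 19.5 + 3.4) / 7 = 0.9286%
Mean R_m = (8.6 − 0.7 − 5.3 + 3.8 − 8.1 + 10.3 + 2.8) / 7 = 1.6286%
Σ(R_i − R̄_i)(R_m − R̄_m) = 508.4243  ⇒  Cov = 508.4243 / 6 = 84.7374
Σ(R_m − R̄_m)² = 277.9543  ⇒  Var(R_m) = 277.9543 / 6 = 46.3257
β = Cov / Var(R_m) = 84.7374 / 46.3257 = 1.8292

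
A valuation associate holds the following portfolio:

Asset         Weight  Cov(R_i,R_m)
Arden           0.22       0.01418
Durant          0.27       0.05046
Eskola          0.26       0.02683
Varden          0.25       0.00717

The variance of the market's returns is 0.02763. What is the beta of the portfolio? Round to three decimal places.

0.923

β_Arden = 0.01418 / 0.02763 = 0.5132
β_Durant = 0.05046 / 0.02763 = 1.8263
β_Eskola = 0.02683 / 0.02763 = 0.9710
β_Varden = 0.00717 / 0.02763 = 0.2595
β_P = Σ w_i β_i = 0.22×0.5132 + 0.27×1.8263 + 0.26×0.9710 + 0.25×0.2595 = 0.9233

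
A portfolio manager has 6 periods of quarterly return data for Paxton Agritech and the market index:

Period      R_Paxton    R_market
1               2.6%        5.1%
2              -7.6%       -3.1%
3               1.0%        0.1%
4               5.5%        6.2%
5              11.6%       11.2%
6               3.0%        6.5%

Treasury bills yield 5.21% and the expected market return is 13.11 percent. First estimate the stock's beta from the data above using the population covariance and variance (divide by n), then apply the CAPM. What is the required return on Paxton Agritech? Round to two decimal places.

Mean R_i = (2.6 − 7.6 + 1.0 + 5.5 + 11.6 + 3.0) / 6 = 2.6833%
Mean R_m = (5.1 − 3.1 + 0.1 + 6.2 + 11.2 + 6.5) / 6 = 4.3333%
Σ(R_i − R̄_i)(R_m − R̄_m) = 150.6733  ⇒  Cov = 150.6733 / 6 = 25.1122
Σ(R_m − R̄_m)² = 129.0933  ⇒  Var(R_m) = 129.0933 / 6 = 21.5156
β = Cov / Var(R_m) = 25.1122 / 21.5156 = 1.1672
MRP = 13.11% − 5.21% = 7.90%
E(R) = R_f + β × MRP = 5.21% + 1.1672 × 7.90% = 14.43%

14.43%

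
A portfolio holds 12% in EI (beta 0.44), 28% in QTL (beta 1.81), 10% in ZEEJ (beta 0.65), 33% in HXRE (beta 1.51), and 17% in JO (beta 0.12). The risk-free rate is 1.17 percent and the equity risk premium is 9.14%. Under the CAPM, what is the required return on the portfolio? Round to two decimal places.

11.62%

β_P = Σ w_i β_i = 0.12×0.44 + 0.28×1.81 + 0.10×0.65 + 0.33×1.51 + 0.17×0.12 = 1.1433
E(R_P) = R_f + β_P × MRP = 1.17% + 1.1433 × 9.14% = 11.62%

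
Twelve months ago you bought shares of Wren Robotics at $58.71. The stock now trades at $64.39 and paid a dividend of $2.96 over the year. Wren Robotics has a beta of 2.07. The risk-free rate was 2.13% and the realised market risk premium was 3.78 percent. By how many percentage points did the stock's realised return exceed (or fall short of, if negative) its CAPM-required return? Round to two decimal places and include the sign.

+4.76%

Realised HPR = (P1 + D1 − P0) / P0 = (64.39 + 2.96 − 58.71) / 58.71 = 8.64 / 58.71 = 14.7164%
CAPM required = R_f + β·MRP = 2.13% + 2.07 × 3.78% = 9.9546%
α = realised − required = 14.7164% − 9.9546% = +4.76%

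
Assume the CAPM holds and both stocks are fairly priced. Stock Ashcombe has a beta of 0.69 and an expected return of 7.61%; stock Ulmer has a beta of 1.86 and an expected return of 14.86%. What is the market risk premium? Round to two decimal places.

6.20%

Both satisfy E(R) = R_f + β·MRP, so the slope of the SML is
MRP = (14.86% − 7.61%) / (1.86 − 0.69) = 7.25% / 1.17 = 6.1966%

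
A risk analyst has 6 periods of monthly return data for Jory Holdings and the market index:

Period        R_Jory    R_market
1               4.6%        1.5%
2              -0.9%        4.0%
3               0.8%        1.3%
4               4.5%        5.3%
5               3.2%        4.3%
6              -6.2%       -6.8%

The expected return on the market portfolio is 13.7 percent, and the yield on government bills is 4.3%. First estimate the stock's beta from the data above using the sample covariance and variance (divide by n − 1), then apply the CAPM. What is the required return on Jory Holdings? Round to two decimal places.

11.49%

Mean R_i = (4.6 − 0.9 + 0.8 + 4.5 + 3.2 − 6.2) / 6 = 1.0000%
Mean R_m = (1.5 + 4.0 + 1.3 + 5.3 + 4.3 − 6.8) / 6 = 1.6000%
Σ(R_i − R̄_i)(R_m − R̄_m) = 74.5100  ⇒  Cov = 74.5100 / 5 = 14.9020
Σ(R_m − R̄_m)² = 97.4000  ⇒  Var(R_m) = 97.4000 / 5 = 19.4800
β = Cov / Var(R_m) = 14.9020 / 19.4800 = 0.7650
MRP = 13.7% − 4.3% = 9.40%
E(R) = R_f + β × MRP = 4.3% + 0.7650 × 9.4% = 11.49%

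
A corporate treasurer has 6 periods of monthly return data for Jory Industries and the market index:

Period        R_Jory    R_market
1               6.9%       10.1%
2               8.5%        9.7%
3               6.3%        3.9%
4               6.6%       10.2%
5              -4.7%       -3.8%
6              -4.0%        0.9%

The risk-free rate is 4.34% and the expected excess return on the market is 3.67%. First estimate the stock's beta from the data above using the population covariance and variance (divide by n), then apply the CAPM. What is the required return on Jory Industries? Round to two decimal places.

7.72%

Mean R_i = (6.9 + 8.5 + 6.3 + 6.6 − 4.7 − 4.0) / 6 = 3.2667%
Mean R_m = (10.1 + 9.7 + 3.9 + 10.2 − 3.8 + 0.9) / 6 = 5.1667%
Σ(R_i − R̄_i)(R_m − R̄_m) = 157.0233  ⇒  Cov = 157.0233 / 6 = 26.1706
Σ(R_m − R̄_m)² = 170.4333  ⇒  Var(R_m) = 170.4333 / 6 = 28.4056
β = Cov / Var(R_m) = 26.1706 / 28.4056 = 0.9213
E(R) = R_f + β × MRP = 4.34% + 0.9213 × 3.67% = 7.72%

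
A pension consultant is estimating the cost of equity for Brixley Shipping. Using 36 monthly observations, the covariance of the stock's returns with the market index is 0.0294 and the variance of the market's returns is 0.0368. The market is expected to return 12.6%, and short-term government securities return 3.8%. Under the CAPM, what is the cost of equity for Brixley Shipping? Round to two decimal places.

10.83%

β = Cov(R_i, R_m) / Var(R_m) = 0.0294 / 0.0368 = 0.7989
MRP = 12.6% − 3.8% = 8.80%
E(R) = R_f + β × MRP = 3.8% + 0.7989 × 8.8% = 10.83%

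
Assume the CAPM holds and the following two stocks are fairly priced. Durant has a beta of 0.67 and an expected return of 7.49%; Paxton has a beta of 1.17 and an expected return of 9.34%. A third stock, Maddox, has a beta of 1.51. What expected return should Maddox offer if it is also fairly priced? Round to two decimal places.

10.60%

MRP (SML slope) = (9.34% − 7.49%) / (1.17 − 0.67) = 1.85% / 0.50 = 3.7000%
R_f (intercept) = 7.49% − 0.67 × 3.7000% = 5.0110%
E(R_Maddox) = R_f + β × MRP = 5.0110% + 1.51 × 3.7000% = 10.60%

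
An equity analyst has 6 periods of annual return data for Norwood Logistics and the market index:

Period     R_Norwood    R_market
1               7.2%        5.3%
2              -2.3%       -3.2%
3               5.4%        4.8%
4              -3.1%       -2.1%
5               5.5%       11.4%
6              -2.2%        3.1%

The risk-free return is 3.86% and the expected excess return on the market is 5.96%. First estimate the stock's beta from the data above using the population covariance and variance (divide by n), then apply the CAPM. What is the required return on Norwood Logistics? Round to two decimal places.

8.02%

Mean R_i = (7.2 − 2.3 + 5.4 − 3.1 + 5.5 − 2.2) / 6 = 1.7500%
Mean R_m = (5.3 − 3.2 + 4.8 − 2.1 + 11.4 + 3.1) / 6 = 3.2167%
Σ(R_i − R̄_i)(R_m − R̄_m) = 100.0550  ⇒  Cov = 100.0550 / 6 = 16.6758
Σ(R_m − R̄_m)² = 143.2683  ⇒  Var(R_m) = 143.2683 / 6 = 23.8781
β = Cov / Var(R_m) = 16.6758 / 23.8781 = 0.6984
E(R) = R_f + β × MRP = 3.86% + 0.6984 × 5.96% = 8.02%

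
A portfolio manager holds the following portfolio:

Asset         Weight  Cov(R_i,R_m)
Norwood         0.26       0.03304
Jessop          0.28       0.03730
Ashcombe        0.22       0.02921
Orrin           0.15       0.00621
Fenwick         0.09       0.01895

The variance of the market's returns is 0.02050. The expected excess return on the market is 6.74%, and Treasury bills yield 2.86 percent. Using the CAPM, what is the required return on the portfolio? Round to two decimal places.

12.10%

β_Norwood = 0.03304 / 0.02050 = 1.6117
β_Jessop = 0.03730 / 0.02050 = 1.8195
β_Ashcombe = 0.02921 / 0.02050 = 1.4249
β_Orrin = 0.00621 / 0.02050 = 0.3029
β_Fenwick = 0.01895 / 0.02050 = 0.9244
β_P = Σ w_i β_i = 0.26×1.6117 + 0.28×1.8195 + 0.22×1.4249 + 0.15×0.3029 + 0.09×0.9244 = 1.3706
E(R_P) = R_f + β_P × MRP = 2.86% + 1.3706 × 6.74% = 12.10%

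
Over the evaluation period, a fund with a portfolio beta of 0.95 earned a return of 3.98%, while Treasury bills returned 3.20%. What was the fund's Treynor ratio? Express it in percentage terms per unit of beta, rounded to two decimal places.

Treynor = (R_P − R_f) / β_P = (3.98% − 3.20%) / 0.9500 = 0.78% / 0.9500 = 0.82%

0.82%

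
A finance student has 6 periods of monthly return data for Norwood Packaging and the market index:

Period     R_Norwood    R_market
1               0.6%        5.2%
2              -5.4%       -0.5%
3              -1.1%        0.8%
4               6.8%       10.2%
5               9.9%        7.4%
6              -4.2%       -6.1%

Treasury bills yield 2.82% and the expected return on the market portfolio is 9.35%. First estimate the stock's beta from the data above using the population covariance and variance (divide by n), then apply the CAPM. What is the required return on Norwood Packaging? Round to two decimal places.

8.56%

Mean R_i = (0.6 − 5.4 − 1.1 + 6.8 + 9.9 − 4.2) / 6 = 1.1000%
Mean R_m = (5.2 − 0.5 + 0.8 + 10.2 + 7.4 − 6.1) / 6 = 2.8333%
Σ(R_i − R̄_i)(R_m − R̄_m) = 154.4800  ⇒  Cov = 154.4800 / 6 = 25.7467
Σ(R_m − R̄_m)² = 175.7733  ⇒  Var(R_m) = 175.7733 / 6 = 29.2956
β = Cov / Var(R_m) = 25.7467 / 29.2956 = 0.8789
MRP = 9.35% − 2.82% = 6.53%
E(R) = R_f + β × MRP = 2.82% + 0.8789 × 6.53% = 8.56%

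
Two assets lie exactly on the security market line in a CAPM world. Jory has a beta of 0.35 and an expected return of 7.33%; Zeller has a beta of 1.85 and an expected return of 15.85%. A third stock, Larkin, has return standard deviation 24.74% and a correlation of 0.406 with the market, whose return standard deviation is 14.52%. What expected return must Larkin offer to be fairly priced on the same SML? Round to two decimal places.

MRP = (15.85% − 7.33%) / (1.85 − 0.35) = 5.6800%
R_f = 7.33% − 0.35 × 5.6800% = 5.3420%
β_Larkin = ρ·σ_i/σ_m = 0.406 × 24.74 / 14.52 = 0.6918
E(R_Larkin) = R_f + β × MRP = 5.3420% + 0.6918 × 5.6800% = 9.27%

9.27%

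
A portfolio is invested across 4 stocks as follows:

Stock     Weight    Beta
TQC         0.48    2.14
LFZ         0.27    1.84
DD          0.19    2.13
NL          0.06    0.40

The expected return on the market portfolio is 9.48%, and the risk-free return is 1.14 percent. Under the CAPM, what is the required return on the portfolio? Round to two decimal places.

17.43%

β_P = Σ w_i β_i = 0.48×2.14 + 0.27×1.84 + 0.19×2.13 + 0.06×0.40 = 1.9527
MRP = 9.48% − 1.14% = 8.34%
E(R_P) = R_f + β_P × MRP = 1.14% + 1.9527 × 8.34% = 17.43%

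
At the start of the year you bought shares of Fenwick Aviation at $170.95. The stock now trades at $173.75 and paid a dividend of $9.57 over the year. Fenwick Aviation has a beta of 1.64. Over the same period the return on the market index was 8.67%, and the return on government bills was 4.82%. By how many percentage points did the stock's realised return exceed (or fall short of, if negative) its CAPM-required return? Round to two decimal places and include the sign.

-3.90%

Realised HPR = (P1 + D1 − P0) / P0 = (173.75 + 9.57 − 170.95) / 170.95 = 12.37 / 170.95 = 7.2360%
MRP = 8.67% − 4.82% = 3.85%
CAPM required = R_f + β·MRP = 4.82% + 1.64 × 3.85% = 11.1340%
α = realised − required = 7.2360% − 11.1340% = -3.90%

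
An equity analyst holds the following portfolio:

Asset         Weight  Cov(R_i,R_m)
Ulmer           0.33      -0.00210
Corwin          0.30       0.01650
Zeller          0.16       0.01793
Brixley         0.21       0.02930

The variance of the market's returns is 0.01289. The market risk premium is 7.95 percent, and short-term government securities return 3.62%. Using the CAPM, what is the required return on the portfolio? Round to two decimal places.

β_Ulmer = -0.00210 / 0.01289 = -0.1629
β_Corwin = 0.01650 / 0.01289 = 1.2801
β_Zeller = 0.01793 / 0.01289 = 1.3910
β_Brixley = 0.02930 / 0.01289 = 2.2731
β_P = Σ w_i β_i = 0.33×-0.1629 + 0.30×1.2801 + 0.16×1.3910 + 0.21×2.2731 = 1.0302
E(R_P) = R_f + β_P × MRP = 3.62% + 1.0302 × 7.95% = 11.81%

11.81%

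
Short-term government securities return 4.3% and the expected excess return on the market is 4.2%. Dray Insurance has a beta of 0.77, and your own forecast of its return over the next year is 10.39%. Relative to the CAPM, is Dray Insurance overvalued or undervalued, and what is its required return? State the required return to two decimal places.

Required return = R_f + β·MRP = 4.3% + 0.77 × 4.2% = 7.53%
Forecast 10.39% > required 7.53% → the stock plots above the SML → undervalued.

Undervalued; required return 7.53%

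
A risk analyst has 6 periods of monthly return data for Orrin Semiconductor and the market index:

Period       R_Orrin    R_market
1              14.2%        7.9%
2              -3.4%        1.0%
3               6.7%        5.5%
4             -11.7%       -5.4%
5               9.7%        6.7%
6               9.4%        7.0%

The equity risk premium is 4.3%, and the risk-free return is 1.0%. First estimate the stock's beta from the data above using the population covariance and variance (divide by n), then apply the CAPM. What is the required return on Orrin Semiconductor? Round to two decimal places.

9.07%

Mean R_i = (14.2 − 3.4 + 6.7 − 11.7 + 9.7 + 9.4) / 6 = 4.1500%
Mean R_m = (7.9 + 1.0 + 5.5 − 5.4 + 6.7 + 7.0) / 6 = 3.7833%
Σ(R_i − R̄_i)(R_m − R̄_m) = 245.3950  ⇒  Cov = 245.3950 / 6 = 40.8992
Σ(R_m − R̄_m)² = 130.8283  ⇒  Var(R_m) = 130.8283 / 6 = 21.8047
β = Cov / Var(R_m) = 40.8992 / 21.8047 = 1.8757
E(R) = R_f + β × MRP = 1.0% + 1.8757 × 4.3% = 9.07%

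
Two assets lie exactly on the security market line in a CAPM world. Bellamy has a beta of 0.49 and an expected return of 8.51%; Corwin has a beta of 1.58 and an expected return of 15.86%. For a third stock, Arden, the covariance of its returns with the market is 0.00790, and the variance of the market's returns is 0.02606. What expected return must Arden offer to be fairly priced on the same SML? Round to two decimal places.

MRP = (15.86% − 8.51%) / (1.58 − 0.49) = 6.7431%
R_f = 8.51% − 0.49 × 6.7431% = 5.2059%
β_Arden = Cov / Var(R_m) = 0.00790 / 0.02606 = 0.3031
E(R_Arden) = R_f + β × MRP = 5.2059% + 0.3031 × 6.7431% = 7.25%

7.25%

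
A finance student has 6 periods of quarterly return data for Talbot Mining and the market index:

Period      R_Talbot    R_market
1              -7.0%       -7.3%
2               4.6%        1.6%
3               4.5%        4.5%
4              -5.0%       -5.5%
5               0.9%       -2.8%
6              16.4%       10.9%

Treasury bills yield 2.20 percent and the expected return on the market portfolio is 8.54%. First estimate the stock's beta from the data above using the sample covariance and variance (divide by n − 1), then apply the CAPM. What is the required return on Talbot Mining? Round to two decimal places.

9.80%

Mean R_i = (-7.0 + 4.6 + 4.5 − 5.0 + 0.9 + 16.4) / 6 = 2.4000%
Mean R_m = (-7.3 + 1.6 + 4.5 − 5.5 − 2.8 + 10.9) / 6 = 0.2333%
Σ(R_i − R̄_i)(R_m − R̄_m) = 279.0900  ⇒  Cov = 279.0900 / 5 = 55.8180
Σ(R_m − R̄_m)² = 232.6733  ⇒  Var(R_m) = 232.6733 / 5 = 46.5347
β = Cov / Var(R_m) = 55.8180 / 46.5347 = 1.1995
MRP = 8.54% − 2.20% = 6.34%
E(R) = R_f + β × MRP = 2.20% + 1.1995 × 6.34% = 9.80%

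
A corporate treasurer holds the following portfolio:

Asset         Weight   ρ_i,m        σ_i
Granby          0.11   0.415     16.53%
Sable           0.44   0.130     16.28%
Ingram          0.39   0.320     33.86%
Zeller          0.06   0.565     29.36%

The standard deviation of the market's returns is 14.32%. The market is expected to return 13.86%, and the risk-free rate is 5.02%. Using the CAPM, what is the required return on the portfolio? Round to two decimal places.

β_Granby = 0.415 × 16.53% / 14.32% = 0.4790
β_Sable = 0.130 × 16.28% / 14.32% = 0.1478
β_Ingram = 0.320 × 33.86% / 14.32% = 0.7566
β_Zeller = 0.565 × 29.36% / 14.32% = 1.1584
β_P = Σ w_i β_i = 0.11×0.4790 + 0.44×0.1478 + 0.39×0.7566 + 0.06×1.1584 = 0.4823
MRP = 13.86% − 5.02% = 8.84%
E(R_P) = R_f + β_P × MRP = 5.02% + 0.4823 × 8.84% = 9.28%

9.28%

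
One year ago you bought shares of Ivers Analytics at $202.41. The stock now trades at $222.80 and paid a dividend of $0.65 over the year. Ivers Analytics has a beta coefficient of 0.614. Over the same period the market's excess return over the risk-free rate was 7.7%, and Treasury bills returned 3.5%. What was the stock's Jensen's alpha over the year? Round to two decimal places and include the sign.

Realised HPR = (P1 + D1 − P0) / P0 = (222.80 + 0.65 − 202.41) / 202.41 = 21.04 / 202.41 = 10.3947%
CAPM required = R_f + β·MRP = 3.5% + 0.614 × 7.7% = 8.2278%
α = realised − required = 10.3947% − 8.2278% = +2.17%

+2.17%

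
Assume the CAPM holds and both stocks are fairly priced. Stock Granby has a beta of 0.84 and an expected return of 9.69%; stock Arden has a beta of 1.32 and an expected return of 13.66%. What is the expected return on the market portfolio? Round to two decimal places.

Both satisfy E(R) = R_f + β·MRP, so the slope of the SML is
MRP = (13.66% − 9.69%) / (1.32 − 0.84) = 3.97% / 0.48 = 8.2708%
R_f = E(R_Granby) − β_Granby·MRP = 9.69% − 0.84 × 8.2708% = 2.7425%
E(R_m) = R_f + MRP = 2.7425% + 8.2708% = 11.01%

11.01%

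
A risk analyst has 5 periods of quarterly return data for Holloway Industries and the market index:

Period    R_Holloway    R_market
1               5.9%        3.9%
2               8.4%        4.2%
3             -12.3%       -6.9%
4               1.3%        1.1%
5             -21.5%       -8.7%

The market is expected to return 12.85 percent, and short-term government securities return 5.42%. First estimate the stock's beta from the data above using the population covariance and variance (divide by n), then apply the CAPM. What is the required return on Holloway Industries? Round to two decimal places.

Mean R_i = (5.9 + 8.4 − 12.3 + 1.3 − 21.5) / 5 = -3.6400%
Mean R_m = (3.9 + 4.2 − 6.9 + 1.1 − 8.7) / 5 = -1.2800%
Σ(R_i − R̄_i)(R_m − R̄_m) = 308.3440  ⇒  Cov = 308.3440 / 5 = 61.6688
Σ(R_m − R̄_m)² = 149.1680  ⇒  Var(R_m) = 149.1680 / 5 = 29.8336
β = Cov / Var(R_m) = 61.6688 / 29.8336 = 2.0671
MRP = 12.85% − 5.42% = 7.43%
E(R) = R_f + β × MRP = 5.42% + 2.0671 × 7.43% = 20.78%

20.78%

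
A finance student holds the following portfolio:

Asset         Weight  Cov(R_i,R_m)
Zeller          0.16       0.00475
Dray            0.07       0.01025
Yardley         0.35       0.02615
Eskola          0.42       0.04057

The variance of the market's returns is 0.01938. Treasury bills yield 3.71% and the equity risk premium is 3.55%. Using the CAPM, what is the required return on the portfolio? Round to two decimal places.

8.78%

β_Zeller = 0.00475 / 0.01938 = 0.2451
β_Dray = 0.01025 / 0.01938 = 0.5289
β_Yardley = 0.02615 / 0.01938 = 1.3493
β_Eskola = 0.04057 / 0.01938 = 2.0934
β_P = Σ w_i β_i = 0.16×0.2451 + 0.07×0.5289 + 0.35×1.3493 + 0.42×2.0934 = 1.4277
E(R_P) = R_f + β_P × MRP = 3.71% + 1.4277 × 3.55% = 8.78%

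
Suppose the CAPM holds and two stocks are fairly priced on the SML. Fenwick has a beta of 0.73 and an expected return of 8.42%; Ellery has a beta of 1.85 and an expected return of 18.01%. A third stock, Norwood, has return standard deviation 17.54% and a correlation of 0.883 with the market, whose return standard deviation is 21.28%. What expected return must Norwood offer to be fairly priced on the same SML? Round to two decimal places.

8.40%

MRP = (18.01% − 8.42%) / (1.85 − 0.73) = 8.5625%
R_f = 8.42% − 0.73 × 8.5625% = 2.1694%
β_Norwood = ρ·σ_i/σ_m = 0.883 × 17.54 / 21.28 = 0.7278
E(R_Norwood) = R_f + β × MRP = 2.1694% + 0.7278 × 8.5625% = 8.40%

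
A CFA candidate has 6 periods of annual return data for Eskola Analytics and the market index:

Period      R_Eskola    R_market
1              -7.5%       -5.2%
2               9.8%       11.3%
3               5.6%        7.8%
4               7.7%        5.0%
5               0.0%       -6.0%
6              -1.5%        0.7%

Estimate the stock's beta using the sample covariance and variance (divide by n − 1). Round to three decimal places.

Mean R_i = (-7.5 + 9.8 + 5.6 + 7.7 + 0.0 − 1.5) / 6 = 2.3500%
Mean R_m = (-5.2 + 11.3 + 7.8 + 5.0 − 6.0 + 0.7) / 6 = 2.2667%
Σ(R_i − R̄_i)(R_m − R̄_m) = 198.9100  ⇒  Cov = 198.9100 / 5 = 39.7820
Σ(R_m − R̄_m)² = 246.2333  ⇒  Var(R_m) = 246.2333 / 5 = 49.2467
β = Cov / Var(R_m) = 39.7820 / 49.2467 = 0.8078

0.808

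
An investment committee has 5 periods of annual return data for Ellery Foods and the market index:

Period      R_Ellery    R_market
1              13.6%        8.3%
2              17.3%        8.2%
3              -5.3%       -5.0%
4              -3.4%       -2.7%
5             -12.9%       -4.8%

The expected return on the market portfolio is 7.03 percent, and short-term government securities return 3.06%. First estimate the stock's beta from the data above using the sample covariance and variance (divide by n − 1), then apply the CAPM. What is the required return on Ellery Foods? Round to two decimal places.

Mean R_i = (13.6 + 17.3 − 5.3 − 3.4 − 12.9) / 5 = 1.8600%
Mean R_m = (8.3 + 8.2 − 5.0 − 2.7 − 4.8) / 5 = 0.8000%
Σ(R_i − R̄_i)(R_m − R̄_m) = 344.9000  ⇒  Cov = 344.9000 / 4 = 86.2250
Σ(R_m − R̄_m)² = 188.2600  ⇒  Var(R_m) = 188.2600 / 4 = 47.0650
β = Cov / Var(R_m) = 86.2250 / 47.0650 = 1.8320
MRP = 7.03% − 3.06% = 3.97%
E(R) = R_f + β × MRP = 3.06% + 1.8320 × 3.97% = 10.33%

10.33%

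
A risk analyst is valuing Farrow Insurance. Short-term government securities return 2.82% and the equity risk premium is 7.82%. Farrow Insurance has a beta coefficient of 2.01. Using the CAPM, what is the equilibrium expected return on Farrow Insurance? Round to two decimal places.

18.54%

E(R) = R_f + β × MRP = 2.82% + 2.01 × 7.82% = 18.54%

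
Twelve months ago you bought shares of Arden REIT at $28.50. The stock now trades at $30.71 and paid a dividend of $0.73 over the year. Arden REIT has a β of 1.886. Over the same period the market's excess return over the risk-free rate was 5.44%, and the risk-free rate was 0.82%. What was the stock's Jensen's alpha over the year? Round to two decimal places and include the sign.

-0.76%

Realised HPR = (P1 + D1 − P0) / P0 = (30.71 + 0.73 − 28.50) / 28.50 = 2.94 / 28.50 = 10.3158%
CAPM required = R_f + β·MRP = 0.82% + 1.886 × 5.44% = 11.07984%
α = realised − required = 10.3158% − 11.07984% = -0.76%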